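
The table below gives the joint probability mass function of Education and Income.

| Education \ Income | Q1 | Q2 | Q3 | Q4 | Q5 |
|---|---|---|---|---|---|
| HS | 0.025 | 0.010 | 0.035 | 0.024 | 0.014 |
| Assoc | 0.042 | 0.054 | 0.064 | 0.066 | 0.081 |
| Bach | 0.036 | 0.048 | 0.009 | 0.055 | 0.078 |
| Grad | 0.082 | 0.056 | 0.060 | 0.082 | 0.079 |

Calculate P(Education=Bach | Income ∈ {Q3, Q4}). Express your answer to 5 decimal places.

0.16203

P(Income=Q3) = 0.035 + 0.064 + 0.009 + 0.060 = 0.168.
P(Income=Q4) = 0.024 + 0.066 + 0.055 + 0.082 = 0.227.
P(Income ∈ {Q3, Q4}) = 0.168 + 0.227 = 0.395; P(Education=Bach, Income ∈ {Q3, Q4}) = 0.009 + 0.055 = 0.064.
P(Education=Bach | Income ∈ {Q3, Q4}) = 0.064/0.395 = 0.16203.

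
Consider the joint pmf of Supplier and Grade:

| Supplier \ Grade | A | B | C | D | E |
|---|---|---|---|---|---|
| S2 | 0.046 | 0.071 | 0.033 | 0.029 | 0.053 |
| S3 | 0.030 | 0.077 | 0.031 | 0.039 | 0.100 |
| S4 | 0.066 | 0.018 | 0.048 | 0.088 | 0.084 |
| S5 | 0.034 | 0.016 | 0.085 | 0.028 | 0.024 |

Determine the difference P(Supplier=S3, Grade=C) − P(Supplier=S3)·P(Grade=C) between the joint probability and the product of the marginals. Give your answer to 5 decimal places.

P(Supplier=S3) = 0.030 + 0.077 + 0.031 + 0.039 + 0.100 = 0.277.
P(Grade=C) = 0.033 + 0.031 + 0.048 + 0.085 = 0.197.
P(Supplier=S3, Grade=C) − P(Supplier=S3)P(Grade=C) = 0.031 − 0.277×0.197 = -0.02357.

-0.02357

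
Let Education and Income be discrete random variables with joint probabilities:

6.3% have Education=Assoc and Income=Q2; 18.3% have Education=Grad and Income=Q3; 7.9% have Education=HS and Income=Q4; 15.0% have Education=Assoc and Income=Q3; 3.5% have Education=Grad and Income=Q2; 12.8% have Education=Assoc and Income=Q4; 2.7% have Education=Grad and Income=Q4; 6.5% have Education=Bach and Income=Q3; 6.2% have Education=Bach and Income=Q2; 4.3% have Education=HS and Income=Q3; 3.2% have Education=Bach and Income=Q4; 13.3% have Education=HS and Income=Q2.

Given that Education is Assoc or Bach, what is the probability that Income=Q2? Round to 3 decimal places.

0.250

P(Education=Assoc) = 0.063 + 0.150 + 0.128 = 0.341.
P(Education=Bach) = 0.062 + 0.065 + 0.032 = 0.159.
P(Education ∈ {Assoc, Bach}) = 0.341 + 0.159 = 0.500; P(Income=Q2, Education ∈ {Assoc, Bach}) = 0.063 + 0.062 = 0.125.
P(Income=Q2 | Education ∈ {Assoc, Bach}) = 0.125/0.500 = 0.250.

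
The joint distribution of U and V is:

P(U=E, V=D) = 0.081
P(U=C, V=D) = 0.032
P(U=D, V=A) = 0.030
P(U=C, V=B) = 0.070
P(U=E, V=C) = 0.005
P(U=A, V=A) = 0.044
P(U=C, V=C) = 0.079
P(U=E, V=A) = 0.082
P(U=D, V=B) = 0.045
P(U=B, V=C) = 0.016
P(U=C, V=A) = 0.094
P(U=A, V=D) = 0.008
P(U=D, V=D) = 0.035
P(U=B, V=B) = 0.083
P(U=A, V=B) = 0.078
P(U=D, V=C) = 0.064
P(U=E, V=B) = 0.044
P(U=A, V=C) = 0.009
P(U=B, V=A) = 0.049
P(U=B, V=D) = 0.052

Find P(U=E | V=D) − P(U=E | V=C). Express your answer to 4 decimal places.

P(V=D) = 0.008 + 0.052 + 0.032 + 0.035 + 0.081 = 0.208; P(U=E | V=D) = 0.081/0.208 = 0.38942.
P(V=C) = 0.009 + 0.016 + 0.079 + 0.064 + 0.005 = 0.173; P(U=E | V=C) = 0.005/0.173 = 0.02890.
Difference = 0.3605.

0.3605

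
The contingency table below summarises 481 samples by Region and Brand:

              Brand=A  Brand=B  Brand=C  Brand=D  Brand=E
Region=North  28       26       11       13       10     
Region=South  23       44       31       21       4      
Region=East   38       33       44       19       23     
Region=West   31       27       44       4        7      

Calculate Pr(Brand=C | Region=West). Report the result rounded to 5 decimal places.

0.38938

Total with Region=West: 31 + 27 + 44 + 4 + 7 = 113.
P(Brand=C | Region=West) = 44/113 = 0.38938.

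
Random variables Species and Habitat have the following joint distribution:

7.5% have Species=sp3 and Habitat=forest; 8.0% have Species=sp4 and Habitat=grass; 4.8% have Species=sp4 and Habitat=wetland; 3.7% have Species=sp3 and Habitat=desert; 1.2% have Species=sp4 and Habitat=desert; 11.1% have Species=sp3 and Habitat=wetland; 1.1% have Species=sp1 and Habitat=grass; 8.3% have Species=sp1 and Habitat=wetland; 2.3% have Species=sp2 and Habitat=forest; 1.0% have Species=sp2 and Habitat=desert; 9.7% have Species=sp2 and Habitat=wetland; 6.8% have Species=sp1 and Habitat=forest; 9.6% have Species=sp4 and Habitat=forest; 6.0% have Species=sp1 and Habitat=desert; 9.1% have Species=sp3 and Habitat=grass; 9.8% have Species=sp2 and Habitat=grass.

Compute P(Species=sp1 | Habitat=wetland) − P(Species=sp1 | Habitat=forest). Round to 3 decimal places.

-0.015

P(Habitat=wetland) = 0.083 + 0.097 + 0.111 + 0.048 = 0.339; P(Species=sp1 | Habitat=wetland) = 0.083/0.339 = 0.2448.
P(Habitat=forest) = 0.068 + 0.023 + 0.075 + 0.096 = 0.262; P(Species=sp1 | Habitat=forest) = 0.068/0.262 = 0.2595.
Difference = -0.015.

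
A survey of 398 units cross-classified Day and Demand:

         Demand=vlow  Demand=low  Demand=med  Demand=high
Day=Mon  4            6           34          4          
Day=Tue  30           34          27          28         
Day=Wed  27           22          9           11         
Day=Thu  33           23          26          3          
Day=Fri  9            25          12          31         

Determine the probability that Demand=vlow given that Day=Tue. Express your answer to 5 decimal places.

Total with Day=Tue: 30 + 34 + 27 + 28 = 119.
P(Demand=vlow | Day=Tue) = 30/119 = 0.25210.

0.25210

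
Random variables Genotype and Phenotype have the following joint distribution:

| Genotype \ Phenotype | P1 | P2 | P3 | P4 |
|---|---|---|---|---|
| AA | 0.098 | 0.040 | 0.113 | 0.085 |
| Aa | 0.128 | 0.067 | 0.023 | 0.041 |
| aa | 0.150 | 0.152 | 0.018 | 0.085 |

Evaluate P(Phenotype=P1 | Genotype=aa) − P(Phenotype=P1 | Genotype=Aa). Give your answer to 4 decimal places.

-0.1238

P(Genotype=aa) = 0.150 + 0.152 + 0.018 + 0.085 = 0.405; P(Phenotype=P1 | Genotype=aa) = 0.150/0.405 = 0.37037.
P(Genotype=Aa) = 0.128 + 0.067 + 0.023 + 0.041 = 0.259; P(Phenotype=P1 | Genotype=Aa) = 0.128/0.259 = 0.49421.
Difference = -0.1238.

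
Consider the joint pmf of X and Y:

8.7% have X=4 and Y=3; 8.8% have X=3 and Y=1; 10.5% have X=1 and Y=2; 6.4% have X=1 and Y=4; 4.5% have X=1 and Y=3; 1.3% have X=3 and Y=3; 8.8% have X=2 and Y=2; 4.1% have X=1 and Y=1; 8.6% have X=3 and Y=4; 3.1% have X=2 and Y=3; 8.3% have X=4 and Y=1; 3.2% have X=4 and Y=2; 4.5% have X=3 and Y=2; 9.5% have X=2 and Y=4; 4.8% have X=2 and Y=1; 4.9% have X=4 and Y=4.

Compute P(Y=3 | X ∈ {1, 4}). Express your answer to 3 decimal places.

0.261

P(X=1) = 0.041 + 0.105 + 0.045 + 0.064 = 0.255.
P(X=4) = 0.083 + 0.032 + 0.087 + 0.049 = 0.251.
P(X ∈ {1, 4}) = 0.255 + 0.251 = 0.506; P(Y=3, X ∈ {1, 4}) = 0.045 + 0.087 = 0.132.
P(Y=3 | X ∈ {1, 4}) = 0.132/0.506 = 0.261.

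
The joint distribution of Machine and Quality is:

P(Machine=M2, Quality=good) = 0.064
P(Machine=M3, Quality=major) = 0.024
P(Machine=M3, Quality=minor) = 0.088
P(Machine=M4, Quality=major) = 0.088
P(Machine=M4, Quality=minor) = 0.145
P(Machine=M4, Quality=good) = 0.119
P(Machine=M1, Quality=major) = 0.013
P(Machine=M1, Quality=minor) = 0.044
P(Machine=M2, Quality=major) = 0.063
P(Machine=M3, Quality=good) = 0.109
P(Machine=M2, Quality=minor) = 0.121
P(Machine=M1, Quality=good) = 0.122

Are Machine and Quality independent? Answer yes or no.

P(Machine=M1) = 0.179 and P(Quality=good) = 0.414, so their product is 0.07411, but P(Machine=M1, Quality=good) = 0.122. Since these differ, Machine and Quality are not independent.

no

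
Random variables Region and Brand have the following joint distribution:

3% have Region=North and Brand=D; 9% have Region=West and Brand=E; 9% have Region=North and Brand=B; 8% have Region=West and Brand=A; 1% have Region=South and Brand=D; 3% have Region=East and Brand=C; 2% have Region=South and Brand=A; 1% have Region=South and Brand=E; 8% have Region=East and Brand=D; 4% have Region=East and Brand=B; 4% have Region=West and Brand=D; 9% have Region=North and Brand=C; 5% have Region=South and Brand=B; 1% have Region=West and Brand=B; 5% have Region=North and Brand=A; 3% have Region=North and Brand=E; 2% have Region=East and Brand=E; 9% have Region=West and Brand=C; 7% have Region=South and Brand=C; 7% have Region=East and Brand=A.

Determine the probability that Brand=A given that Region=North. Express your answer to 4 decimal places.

P(Region=North) = 0.05 + 0.09 + 0.09 + 0.03 + 0.03 = 0.29.
P(Brand=A | Region=North) = 0.05/0.29 = 0.1724.

0.1724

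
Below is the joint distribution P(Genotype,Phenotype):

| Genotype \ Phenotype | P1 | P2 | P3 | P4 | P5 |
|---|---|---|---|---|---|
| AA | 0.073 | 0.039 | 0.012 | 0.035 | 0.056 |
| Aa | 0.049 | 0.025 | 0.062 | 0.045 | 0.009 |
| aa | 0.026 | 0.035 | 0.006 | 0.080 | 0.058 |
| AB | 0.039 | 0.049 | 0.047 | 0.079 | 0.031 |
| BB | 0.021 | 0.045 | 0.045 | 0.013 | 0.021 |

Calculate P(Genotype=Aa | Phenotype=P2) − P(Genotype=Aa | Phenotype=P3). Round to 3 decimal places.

P(Phenotype=P2) = 0.039 + 0.025 + 0.035 + 0.049 + 0.045 = 0.193; P(Genotype=Aa | Phenotype=P2) = 0.025/0.193 = 0.1295.
P(Phenotype=P3) = 0.012 + 0.062 + 0.006 + 0.047 + 0.045 = 0.172; P(Genotype=Aa | Phenotype=P3) = 0.062/0.172 = 0.3605.
Difference = -0.231.

-0.231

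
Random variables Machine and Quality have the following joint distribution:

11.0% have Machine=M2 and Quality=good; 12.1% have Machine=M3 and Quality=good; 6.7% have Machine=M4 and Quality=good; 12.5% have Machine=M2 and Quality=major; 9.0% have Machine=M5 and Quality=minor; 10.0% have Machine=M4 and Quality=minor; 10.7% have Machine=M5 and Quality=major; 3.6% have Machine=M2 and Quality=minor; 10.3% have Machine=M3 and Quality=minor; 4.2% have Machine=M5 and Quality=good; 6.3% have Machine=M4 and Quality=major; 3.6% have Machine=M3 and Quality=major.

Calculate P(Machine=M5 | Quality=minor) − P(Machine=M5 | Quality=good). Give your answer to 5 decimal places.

P(Quality=minor) = 0.036 + 0.103 + 0.100 + 0.090 = 0.329; P(Machine=M5 | Quality=minor) = 0.090/0.329 = 0.273556.
P(Quality=good) = 0.110 + 0.121 + 0.067 + 0.042 = 0.340; P(Machine=M5 | Quality=good) = 0.042/0.340 = 0.123529.
Difference = 0.15003.

0.15003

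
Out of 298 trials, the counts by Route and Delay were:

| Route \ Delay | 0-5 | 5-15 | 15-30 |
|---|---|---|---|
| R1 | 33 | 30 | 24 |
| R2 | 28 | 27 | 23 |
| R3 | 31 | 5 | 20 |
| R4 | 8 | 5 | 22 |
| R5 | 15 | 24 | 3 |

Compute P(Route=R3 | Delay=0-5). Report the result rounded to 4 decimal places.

0.2696

Total with Delay=0-5: 33 + 28 + 31 + 8 + 15 = 115.
P(Route=R3 | Delay=0-5) = 31/115 = 0.2696.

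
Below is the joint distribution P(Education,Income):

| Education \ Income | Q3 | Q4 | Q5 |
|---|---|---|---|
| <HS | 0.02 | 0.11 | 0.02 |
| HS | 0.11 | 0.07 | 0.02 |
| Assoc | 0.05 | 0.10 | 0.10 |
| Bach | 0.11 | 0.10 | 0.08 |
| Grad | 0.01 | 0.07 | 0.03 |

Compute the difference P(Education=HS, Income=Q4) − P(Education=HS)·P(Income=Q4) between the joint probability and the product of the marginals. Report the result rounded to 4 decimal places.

-0.0200

P(Education=HS) = 0.11 + 0.07 + 0.02 = 0.20.
P(Income=Q4) = 0.11 + 0.07 + 0.10 + 0.10 + 0.07 = 0.45.
P(Education=HS, Income=Q4) − P(Education=HS)P(Income=Q4) = 0.07 − 0.20×0.45 = -0.0200.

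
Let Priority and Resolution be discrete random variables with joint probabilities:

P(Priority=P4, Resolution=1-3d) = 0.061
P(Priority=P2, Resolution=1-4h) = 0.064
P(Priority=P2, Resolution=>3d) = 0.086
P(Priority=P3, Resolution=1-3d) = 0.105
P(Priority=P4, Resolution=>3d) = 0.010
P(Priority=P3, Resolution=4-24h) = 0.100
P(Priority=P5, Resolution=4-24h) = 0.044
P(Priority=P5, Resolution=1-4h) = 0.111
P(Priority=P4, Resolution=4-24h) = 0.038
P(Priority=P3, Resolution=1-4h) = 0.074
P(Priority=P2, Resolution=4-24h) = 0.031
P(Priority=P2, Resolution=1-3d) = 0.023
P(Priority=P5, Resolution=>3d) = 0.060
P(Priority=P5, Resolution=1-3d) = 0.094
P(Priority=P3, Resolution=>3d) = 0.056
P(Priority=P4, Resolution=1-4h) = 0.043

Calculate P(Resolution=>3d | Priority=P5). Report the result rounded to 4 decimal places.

P(Priority=P5) = 0.111 + 0.044 + 0.094 + 0.060 = 0.309.
P(Resolution=>3d | Priority=P5) = 0.060/0.309 = 0.1942.

0.1942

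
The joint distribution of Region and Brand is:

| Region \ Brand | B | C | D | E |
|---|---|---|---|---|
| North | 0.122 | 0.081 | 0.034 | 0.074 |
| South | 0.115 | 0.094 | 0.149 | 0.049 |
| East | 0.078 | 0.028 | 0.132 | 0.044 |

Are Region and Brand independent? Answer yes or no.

no

P(Region=North) = 0.311 and P(Brand=D) = 0.315, so their product is 0.09797, but P(Region=North, Brand=D) = 0.034. Since these differ, Region and Brand are not independent.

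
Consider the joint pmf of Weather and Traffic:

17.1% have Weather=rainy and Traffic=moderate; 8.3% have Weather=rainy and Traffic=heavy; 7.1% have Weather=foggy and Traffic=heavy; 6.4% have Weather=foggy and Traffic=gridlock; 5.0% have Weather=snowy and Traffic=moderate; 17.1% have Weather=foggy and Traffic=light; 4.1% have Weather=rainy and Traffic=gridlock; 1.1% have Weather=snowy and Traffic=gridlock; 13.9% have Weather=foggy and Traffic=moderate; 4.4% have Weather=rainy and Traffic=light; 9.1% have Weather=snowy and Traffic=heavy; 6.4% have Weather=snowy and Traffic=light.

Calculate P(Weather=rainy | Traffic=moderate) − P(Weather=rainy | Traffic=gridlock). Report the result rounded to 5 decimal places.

P(Traffic=moderate) = 0.171 + 0.050 + 0.139 = 0.360; P(Weather=rainy | Traffic=moderate) = 0.171/0.360 = 0.475000.
P(Traffic=gridlock) = 0.041 + 0.011 + 0.064 = 0.116; P(Weather=rainy | Traffic=gridlock) = 0.041/0.116 = 0.353448.
Difference = 0.12155.

0.12155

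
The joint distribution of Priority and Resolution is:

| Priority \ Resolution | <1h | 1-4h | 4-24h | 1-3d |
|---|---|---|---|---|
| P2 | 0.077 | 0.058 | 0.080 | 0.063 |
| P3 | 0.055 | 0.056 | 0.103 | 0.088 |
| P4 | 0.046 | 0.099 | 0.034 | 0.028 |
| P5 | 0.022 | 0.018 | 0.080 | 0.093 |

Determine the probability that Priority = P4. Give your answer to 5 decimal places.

P(Priority=P4) = 0.046 + 0.099 + 0.034 + 0.028 = 0.207.

0.20700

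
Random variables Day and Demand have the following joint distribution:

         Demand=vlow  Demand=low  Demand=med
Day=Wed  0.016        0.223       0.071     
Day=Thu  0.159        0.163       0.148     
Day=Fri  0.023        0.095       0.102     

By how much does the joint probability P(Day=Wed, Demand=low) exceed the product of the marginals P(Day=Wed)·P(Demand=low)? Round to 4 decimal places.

0.0739

P(Day=Wed) = 0.016 + 0.223 + 0.071 = 0.310.
P(Demand=low) = 0.223 + 0.163 + 0.095 = 0.481.
P(Day=Wed, Demand=low) − P(Day=Wed)P(Demand=low) = 0.223 − 0.310×0.481 = 0.0739.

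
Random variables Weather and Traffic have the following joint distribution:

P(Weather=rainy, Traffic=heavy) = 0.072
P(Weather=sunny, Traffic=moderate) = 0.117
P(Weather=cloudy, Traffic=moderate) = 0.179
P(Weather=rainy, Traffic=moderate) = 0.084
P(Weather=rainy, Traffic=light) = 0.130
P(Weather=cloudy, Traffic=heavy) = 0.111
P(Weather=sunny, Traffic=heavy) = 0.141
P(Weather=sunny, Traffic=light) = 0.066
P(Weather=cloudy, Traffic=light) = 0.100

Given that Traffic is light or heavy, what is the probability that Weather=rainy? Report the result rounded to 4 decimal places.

0.3258

P(Traffic=light) = 0.066 + 0.100 + 0.130 = 0.296.
P(Traffic=heavy) = 0.141 + 0.111 + 0.072 = 0.324.
P(Traffic ∈ {light, heavy}) = 0.296 + 0.324 = 0.620; P(Weather=rainy, Traffic ∈ {light, heavy}) = 0.130 + 0.072 = 0.202.
P(Weather=rainy | Traffic ∈ {light, heavy}) = 0.202/0.620 = 0.3258.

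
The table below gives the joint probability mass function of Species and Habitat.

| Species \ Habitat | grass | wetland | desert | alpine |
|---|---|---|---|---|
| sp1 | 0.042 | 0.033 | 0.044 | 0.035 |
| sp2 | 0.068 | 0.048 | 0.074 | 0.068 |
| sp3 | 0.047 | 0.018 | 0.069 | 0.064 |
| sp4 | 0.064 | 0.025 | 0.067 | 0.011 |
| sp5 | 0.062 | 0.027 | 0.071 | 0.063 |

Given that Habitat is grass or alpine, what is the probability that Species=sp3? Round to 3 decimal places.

0.212

P(Habitat=grass) = 0.042 + 0.068 + 0.047 + 0.064 + 0.062 = 0.283.
P(Habitat=alpine) = 0.035 + 0.068 + 0.064 + 0.011 + 0.063 = 0.241.
P(Habitat ∈ {grass, alpine}) = 0.283 + 0.241 = 0.524; P(Species=sp3, Habitat ∈ {grass, alpine}) = 0.047 + 0.064 = 0.111.
P(Species=sp3 | Habitat ∈ {grass, alpine}) = 0.111/0.524 = 0.212.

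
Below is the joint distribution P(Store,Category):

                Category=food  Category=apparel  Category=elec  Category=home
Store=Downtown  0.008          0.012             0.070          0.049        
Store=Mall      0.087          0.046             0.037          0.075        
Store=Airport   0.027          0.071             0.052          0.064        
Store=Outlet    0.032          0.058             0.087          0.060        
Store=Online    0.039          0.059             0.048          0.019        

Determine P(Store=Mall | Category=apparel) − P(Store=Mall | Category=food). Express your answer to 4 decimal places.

P(Category=apparel) = 0.012 + 0.046 + 0.071 + 0.058 + 0.059 = 0.246; P(Store=Mall | Category=apparel) = 0.046/0.246 = 0.18699.
P(Category=food) = 0.008 + 0.087 + 0.027 + 0.032 + 0.039 = 0.193; P(Store=Mall | Category=food) = 0.087/0.193 = 0.45078.
Difference = -0.2638.

-0.2638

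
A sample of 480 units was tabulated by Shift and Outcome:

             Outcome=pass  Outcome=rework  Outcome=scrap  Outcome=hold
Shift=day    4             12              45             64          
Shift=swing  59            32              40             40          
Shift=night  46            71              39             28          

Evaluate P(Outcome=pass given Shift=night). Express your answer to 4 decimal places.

Total with Shift=night: 46 + 71 + 39 + 28 = 184.
P(Outcome=pass | Shift=night) = 46/184 = 0.2500.

0.2500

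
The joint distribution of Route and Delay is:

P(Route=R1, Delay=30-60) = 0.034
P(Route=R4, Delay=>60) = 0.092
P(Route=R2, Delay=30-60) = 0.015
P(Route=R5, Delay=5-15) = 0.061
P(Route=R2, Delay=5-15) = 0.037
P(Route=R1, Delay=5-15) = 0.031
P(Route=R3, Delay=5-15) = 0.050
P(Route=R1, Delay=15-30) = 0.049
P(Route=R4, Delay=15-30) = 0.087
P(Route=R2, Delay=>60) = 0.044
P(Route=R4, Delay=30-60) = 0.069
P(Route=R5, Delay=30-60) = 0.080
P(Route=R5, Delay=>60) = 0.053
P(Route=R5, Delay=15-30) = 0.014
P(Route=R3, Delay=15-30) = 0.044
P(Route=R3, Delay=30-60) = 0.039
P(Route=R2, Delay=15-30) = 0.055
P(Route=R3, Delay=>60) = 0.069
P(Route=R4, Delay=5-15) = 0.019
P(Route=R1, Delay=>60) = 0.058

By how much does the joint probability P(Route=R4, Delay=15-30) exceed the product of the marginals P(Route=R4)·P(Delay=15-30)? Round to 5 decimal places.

0.02052

P(Route=R4) = 0.019 + 0.087 + 0.069 + 0.092 = 0.267.
P(Delay=15-30) = 0.049 + 0.055 + 0.044 + 0.087 + 0.014 = 0.249.
P(Route=R4, Delay=15-30) − P(Route=R4)P(Delay=15-30) = 0.087 − 0.267×0.249 = 0.02052.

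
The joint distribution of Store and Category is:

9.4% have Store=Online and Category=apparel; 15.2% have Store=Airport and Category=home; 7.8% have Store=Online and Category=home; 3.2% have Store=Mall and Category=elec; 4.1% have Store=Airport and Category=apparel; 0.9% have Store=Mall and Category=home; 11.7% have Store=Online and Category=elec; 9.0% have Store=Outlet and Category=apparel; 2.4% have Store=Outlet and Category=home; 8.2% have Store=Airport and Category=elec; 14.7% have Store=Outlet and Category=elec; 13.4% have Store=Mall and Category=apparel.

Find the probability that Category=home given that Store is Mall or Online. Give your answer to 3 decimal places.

P(Store=Mall) = 0.134 + 0.032 + 0.009 = 0.175.
P(Store=Online) = 0.094 + 0.117 + 0.078 = 0.289.
P(Store ∈ {Mall, Online}) = 0.175 + 0.289 = 0.464; P(Category=home, Store ∈ {Mall, Online}) = 0.009 + 0.078 = 0.087.
P(Category=home | Store ∈ {Mall, Online}) = 0.087/0.464 = 0.188.

0.188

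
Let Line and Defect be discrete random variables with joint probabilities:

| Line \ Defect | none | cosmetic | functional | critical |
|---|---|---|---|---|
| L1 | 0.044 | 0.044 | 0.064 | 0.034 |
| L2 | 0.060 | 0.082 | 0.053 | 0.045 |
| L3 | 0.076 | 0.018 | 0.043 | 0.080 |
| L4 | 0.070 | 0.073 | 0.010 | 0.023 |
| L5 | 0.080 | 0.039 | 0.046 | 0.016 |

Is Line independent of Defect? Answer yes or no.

no

P(Line=L3) = 0.217 and P(Defect=cosmetic) = 0.256, so their product is 0.05555, but P(Line=L3, Defect=cosmetic) = 0.018. Since these differ, Line and Defect are not independent.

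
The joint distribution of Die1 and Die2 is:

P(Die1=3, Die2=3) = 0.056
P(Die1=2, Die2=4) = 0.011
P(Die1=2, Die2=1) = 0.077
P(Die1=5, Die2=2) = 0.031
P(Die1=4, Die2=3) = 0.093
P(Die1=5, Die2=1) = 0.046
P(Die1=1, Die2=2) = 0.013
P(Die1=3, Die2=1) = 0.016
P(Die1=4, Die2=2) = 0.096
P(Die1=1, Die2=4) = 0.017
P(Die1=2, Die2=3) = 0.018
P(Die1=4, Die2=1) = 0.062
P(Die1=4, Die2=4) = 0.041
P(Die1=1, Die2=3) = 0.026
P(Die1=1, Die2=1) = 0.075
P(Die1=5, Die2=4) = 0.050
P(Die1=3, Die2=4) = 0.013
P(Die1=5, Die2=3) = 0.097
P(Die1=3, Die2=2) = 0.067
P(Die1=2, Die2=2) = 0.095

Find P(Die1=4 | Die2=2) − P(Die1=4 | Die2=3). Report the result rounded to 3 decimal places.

P(Die2=2) = 0.013 + 0.095 + 0.067 + 0.096 + 0.031 = 0.302; P(Die1=4 | Die2=2) = 0.096/0.302 = 0.3179.
P(Die2=3) = 0.026 + 0.018 + 0.056 + 0.093 + 0.097 = 0.290; P(Die1=4 | Die2=3) = 0.093/0.290 = 0.3207.
Difference = -0.003.

-0.003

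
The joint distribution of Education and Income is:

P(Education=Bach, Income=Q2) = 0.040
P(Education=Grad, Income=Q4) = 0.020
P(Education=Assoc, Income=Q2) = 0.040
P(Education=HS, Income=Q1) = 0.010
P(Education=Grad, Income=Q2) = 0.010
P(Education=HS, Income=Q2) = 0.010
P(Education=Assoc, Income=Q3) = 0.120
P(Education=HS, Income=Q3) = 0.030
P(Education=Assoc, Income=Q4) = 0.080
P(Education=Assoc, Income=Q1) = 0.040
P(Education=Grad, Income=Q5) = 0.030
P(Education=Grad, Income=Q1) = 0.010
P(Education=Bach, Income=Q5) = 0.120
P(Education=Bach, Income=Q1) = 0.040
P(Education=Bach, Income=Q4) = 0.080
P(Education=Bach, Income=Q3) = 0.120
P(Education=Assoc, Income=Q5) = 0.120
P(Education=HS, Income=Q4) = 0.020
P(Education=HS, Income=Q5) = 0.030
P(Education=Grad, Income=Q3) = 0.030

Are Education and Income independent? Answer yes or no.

yes

Every cell satisfies P(Education,Income) = P(Education)·P(Income). For instance P(Education=HS) = 0.100, P(Income=Q4) = 0.200, and 0.100×0.200 = 0.020 matches the joint entry. So Education and Income are independent.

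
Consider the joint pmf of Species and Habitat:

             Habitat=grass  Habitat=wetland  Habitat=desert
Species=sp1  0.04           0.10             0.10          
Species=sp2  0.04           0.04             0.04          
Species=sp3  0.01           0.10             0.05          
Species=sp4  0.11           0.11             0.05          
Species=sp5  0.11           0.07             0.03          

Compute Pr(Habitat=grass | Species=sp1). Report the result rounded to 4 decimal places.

0.1667

P(Species=sp1) = 0.04 + 0.10 + 0.10 = 0.24.
P(Habitat=grass | Species=sp1) = 0.04/0.24 = 0.1667.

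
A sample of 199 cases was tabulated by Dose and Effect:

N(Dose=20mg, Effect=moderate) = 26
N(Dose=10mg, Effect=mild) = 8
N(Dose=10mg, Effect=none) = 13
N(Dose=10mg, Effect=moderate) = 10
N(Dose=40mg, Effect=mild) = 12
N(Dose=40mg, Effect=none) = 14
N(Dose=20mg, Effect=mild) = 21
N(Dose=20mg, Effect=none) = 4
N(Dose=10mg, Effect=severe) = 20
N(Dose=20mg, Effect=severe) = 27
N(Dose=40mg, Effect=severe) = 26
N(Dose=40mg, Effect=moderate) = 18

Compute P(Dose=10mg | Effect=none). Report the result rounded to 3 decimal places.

Total with Effect=none: 13 + 4 + 14 = 31.
P(Dose=10mg | Effect=none) = 13/31 = 0.419.

0.419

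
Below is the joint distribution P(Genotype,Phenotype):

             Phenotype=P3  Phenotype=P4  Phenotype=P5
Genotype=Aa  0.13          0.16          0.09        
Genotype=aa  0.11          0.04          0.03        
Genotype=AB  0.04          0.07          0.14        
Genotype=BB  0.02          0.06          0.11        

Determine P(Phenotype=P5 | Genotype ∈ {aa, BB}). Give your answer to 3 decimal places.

P(Genotype=aa) = 0.11 + 0.04 + 0.03 = 0.18.
P(Genotype=BB) = 0.02 + 0.06 + 0.11 = 0.19.
P(Genotype ∈ {aa, BB}) = 0.18 + 0.19 = 0.37; P(Phenotype=P5, Genotype ∈ {aa, BB}) = 0.03 + 0.11 = 0.14.
P(Phenotype=P5 | Genotype ∈ {aa, BB}) = 0.14/0.37 = 0.378.

0.378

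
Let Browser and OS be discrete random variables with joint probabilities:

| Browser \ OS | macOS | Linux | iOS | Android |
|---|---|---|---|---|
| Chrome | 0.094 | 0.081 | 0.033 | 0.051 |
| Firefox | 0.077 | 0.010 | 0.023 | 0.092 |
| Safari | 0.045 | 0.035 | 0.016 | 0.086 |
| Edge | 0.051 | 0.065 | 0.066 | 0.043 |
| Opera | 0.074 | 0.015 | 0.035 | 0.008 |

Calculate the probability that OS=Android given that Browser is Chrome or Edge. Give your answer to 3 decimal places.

P(Browser=Chrome) = 0.094 + 0.081 + 0.033 + 0.051 = 0.259.
P(Browser=Edge) = 0.051 + 0.065 + 0.066 + 0.043 = 0.225.
P(Browser ∈ {Chrome, Edge}) = 0.259 + 0.225 = 0.484; P(OS=Android, Browser ∈ {Chrome, Edge}) = 0.051 + 0.043 = 0.094.
P(OS=Android | Browser ∈ {Chrome, Edge}) = 0.094/0.484 = 0.194.

0.194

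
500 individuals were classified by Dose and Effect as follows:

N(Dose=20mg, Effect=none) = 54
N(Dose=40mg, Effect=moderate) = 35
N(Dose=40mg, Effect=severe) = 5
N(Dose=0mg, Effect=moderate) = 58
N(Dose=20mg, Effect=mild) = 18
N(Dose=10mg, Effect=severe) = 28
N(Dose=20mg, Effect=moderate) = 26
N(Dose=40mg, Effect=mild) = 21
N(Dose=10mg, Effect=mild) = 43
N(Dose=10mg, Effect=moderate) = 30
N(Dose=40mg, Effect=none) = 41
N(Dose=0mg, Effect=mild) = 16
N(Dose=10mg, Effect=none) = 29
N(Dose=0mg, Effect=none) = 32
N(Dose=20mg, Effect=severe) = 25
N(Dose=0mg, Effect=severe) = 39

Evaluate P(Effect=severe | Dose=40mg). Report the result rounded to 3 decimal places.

0.049

Total with Dose=40mg: 41 + 21 + 35 + 5 = 102.
P(Effect=severe | Dose=40mg) = 5/102 = 0.049.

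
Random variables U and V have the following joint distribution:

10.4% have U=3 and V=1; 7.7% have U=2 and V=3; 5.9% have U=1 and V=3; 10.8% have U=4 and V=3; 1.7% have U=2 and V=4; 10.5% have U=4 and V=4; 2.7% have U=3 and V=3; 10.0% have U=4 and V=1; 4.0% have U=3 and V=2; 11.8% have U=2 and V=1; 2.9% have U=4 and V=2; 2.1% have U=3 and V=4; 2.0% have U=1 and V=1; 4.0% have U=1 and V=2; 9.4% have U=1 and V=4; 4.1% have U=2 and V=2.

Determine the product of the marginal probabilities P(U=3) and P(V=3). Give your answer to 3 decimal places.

P(U=3) = 0.104 + 0.040 + 0.027 + 0.021 = 0.192.
P(V=3) = 0.059 + 0.077 + 0.027 + 0.108 = 0.271.
Product: 0.192 × 0.271 = 0.052.

0.052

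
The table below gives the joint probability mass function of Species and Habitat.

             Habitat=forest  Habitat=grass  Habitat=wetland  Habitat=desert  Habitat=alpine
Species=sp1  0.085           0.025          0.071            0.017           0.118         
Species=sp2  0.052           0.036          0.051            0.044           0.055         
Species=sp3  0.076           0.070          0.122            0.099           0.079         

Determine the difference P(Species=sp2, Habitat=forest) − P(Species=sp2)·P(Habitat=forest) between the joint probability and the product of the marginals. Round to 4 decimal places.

P(Species=sp2) = 0.052 + 0.036 + 0.051 + 0.044 + 0.055 = 0.238.
P(Habitat=forest) = 0.085 + 0.052 + 0.076 = 0.213.
P(Species=sp2, Habitat=forest) − P(Species=sp2)P(Habitat=forest) = 0.052 − 0.238×0.213 = 0.0013.

0.0013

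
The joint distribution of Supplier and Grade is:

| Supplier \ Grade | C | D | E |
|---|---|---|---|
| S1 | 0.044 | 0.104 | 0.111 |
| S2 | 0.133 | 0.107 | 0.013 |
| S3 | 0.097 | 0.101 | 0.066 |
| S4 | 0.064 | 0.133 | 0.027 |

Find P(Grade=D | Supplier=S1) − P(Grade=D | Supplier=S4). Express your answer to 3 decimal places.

P(Supplier=S1) = 0.044 + 0.104 + 0.111 = 0.259; P(Grade=D | Supplier=S1) = 0.104/0.259 = 0.4015.
P(Supplier=S4) = 0.064 + 0.133 + 0.027 = 0.224; P(Grade=D | Supplier=S4) = 0.133/0.224 = 0.5938.
Difference = -0.192.

-0.192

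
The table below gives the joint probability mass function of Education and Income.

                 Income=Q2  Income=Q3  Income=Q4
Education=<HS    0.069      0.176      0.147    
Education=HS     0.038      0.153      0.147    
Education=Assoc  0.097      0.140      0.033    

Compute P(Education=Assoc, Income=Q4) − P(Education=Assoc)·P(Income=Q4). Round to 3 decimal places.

P(Education=Assoc) = 0.097 + 0.140 + 0.033 = 0.270.
P(Income=Q4) = 0.147 + 0.147 + 0.033 = 0.327.
P(Education=Assoc, Income=Q4) − P(Education=Assoc)P(Income=Q4) = 0.033 − 0.270×0.327 = -0.055.

-0.055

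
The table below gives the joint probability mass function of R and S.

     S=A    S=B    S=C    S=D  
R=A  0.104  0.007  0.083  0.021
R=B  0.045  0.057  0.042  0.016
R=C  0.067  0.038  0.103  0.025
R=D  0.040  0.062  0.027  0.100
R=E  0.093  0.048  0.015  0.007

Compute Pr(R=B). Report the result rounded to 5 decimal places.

0.16000

P(R=B) = 0.045 + 0.057 + 0.042 + 0.016 = 0.160.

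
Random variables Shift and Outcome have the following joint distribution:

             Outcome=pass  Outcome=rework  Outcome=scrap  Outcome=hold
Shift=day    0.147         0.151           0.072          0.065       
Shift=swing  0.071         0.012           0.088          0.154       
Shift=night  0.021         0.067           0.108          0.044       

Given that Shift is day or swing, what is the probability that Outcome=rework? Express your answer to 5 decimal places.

P(Shift=day) = 0.147 + 0.151 + 0.072 + 0.065 = 0.435.
P(Shift=swing) = 0.071 + 0.012 + 0.088 + 0.154 = 0.325.
P(Shift ∈ {day, swing}) = 0.435 + 0.325 = 0.760; P(Outcome=rework, Shift ∈ {day, swing}) = 0.151 + 0.012 = 0.163.
P(Outcome=rework | Shift ∈ {day, swing}) = 0.163/0.760 = 0.21447.

0.21447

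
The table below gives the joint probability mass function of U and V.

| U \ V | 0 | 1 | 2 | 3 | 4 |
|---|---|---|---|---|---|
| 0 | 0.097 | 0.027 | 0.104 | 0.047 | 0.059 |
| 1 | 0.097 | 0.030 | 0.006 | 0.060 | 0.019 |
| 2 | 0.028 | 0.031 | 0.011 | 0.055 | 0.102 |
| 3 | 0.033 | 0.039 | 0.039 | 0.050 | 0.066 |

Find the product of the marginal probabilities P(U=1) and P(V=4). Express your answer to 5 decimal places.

0.05215

P(U=1) = 0.097 + 0.030 + 0.006 + 0.060 + 0.019 = 0.212.
P(V=4) = 0.059 + 0.019 + 0.102 + 0.066 = 0.246.
Product: 0.212 × 0.246 = 0.05215.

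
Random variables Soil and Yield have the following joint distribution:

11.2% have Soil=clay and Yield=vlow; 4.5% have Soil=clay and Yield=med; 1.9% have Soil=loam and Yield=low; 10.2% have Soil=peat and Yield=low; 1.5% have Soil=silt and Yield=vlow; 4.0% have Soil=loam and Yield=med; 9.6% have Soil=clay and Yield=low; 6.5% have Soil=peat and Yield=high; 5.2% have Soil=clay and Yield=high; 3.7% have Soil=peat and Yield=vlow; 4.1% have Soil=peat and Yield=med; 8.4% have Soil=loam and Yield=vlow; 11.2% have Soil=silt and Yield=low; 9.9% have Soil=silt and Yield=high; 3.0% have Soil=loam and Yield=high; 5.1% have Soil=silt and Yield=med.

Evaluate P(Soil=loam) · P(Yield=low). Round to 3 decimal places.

0.057

P(Soil=loam) = 0.084 + 0.019 + 0.040 + 0.030 = 0.173.
P(Yield=low) = 0.019 + 0.096 + 0.112 + 0.102 = 0.329.
Product: 0.173 × 0.329 = 0.057.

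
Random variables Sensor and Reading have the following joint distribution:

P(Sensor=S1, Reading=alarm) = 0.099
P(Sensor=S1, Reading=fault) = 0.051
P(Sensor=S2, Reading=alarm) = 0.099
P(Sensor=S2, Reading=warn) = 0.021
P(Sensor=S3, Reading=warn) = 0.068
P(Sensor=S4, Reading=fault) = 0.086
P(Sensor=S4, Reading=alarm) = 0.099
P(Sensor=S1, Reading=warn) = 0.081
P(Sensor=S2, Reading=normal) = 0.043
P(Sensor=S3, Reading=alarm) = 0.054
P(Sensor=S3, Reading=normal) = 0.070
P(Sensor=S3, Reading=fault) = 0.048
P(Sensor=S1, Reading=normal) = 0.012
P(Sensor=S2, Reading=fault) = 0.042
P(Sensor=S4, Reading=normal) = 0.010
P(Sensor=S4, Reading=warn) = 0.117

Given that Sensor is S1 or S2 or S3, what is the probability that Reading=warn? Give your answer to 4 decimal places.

0.2471

P(Sensor=S1) = 0.012 + 0.081 + 0.099 + 0.051 = 0.243.
P(Sensor=S2) = 0.043 + 0.021 + 0.099 + 0.042 = 0.205.
P(Sensor=S3) = 0.070 + 0.068 + 0.054 + 0.048 = 0.240.
P(Sensor ∈ {S1, S2, S3}) = 0.243 + 0.205 + 0.240 = 0.688; P(Reading=warn, Sensor ∈ {S1, S2, S3}) = 0.081 + 0.021 + 0.068 = 0.170.
P(Reading=warn | Sensor ∈ {S1, S2, S3}) = 0.170/0.688 = 0.2471.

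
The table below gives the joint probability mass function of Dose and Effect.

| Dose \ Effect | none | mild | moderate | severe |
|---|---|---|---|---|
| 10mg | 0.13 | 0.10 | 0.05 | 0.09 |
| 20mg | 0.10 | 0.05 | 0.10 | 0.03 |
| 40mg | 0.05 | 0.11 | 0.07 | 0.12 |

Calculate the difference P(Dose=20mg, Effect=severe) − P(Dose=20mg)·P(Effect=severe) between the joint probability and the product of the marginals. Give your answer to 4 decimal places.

-0.0372

P(Dose=20mg) = 0.10 + 0.05 + 0.10 + 0.03 = 0.28.
P(Effect=severe) = 0.09 + 0.03 + 0.12 = 0.24.
P(Dose=20mg, Effect=severe) − P(Dose=20mg)P(Effect=severe) = 0.03 − 0.28×0.24 = -0.0372.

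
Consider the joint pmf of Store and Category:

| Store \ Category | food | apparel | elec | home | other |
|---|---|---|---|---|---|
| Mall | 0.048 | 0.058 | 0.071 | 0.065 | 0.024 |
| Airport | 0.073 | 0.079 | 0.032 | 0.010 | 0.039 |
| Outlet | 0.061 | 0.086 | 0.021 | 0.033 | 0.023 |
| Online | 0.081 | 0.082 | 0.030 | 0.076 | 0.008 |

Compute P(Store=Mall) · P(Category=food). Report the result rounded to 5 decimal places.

0.06996

P(Store=Mall) = 0.048 + 0.058 + 0.071 + 0.065 + 0.024 = 0.266.
P(Category=food) = 0.048 + 0.073 + 0.061 + 0.081 = 0.263.
Product: 0.266 × 0.263 = 0.06996.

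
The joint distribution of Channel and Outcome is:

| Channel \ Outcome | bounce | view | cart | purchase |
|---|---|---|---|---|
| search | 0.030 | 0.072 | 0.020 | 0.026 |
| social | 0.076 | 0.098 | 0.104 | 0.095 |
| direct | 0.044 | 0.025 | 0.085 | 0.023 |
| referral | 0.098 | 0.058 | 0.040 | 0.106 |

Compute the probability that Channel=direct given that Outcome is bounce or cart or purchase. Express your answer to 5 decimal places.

0.20348

P(Outcome=bounce) = 0.030 + 0.076 + 0.044 + 0.098 = 0.248.
P(Outcome=cart) = 0.020 + 0.104 + 0.085 + 0.040 = 0.249.
P(Outcome=purchase) = 0.026 + 0.095 + 0.023 + 0.106 = 0.250.
P(Outcome ∈ {bounce, cart, purchase}) = 0.248 + 0.249 + 0.250 = 0.747; P(Channel=direct, Outcome ∈ {bounce, cart, purchase}) = 0.044 + 0.085 + 0.023 = 0.152.
P(Channel=direct | Outcome ∈ {bounce, cart, purchase}) = 0.152/0.747 = 0.20348.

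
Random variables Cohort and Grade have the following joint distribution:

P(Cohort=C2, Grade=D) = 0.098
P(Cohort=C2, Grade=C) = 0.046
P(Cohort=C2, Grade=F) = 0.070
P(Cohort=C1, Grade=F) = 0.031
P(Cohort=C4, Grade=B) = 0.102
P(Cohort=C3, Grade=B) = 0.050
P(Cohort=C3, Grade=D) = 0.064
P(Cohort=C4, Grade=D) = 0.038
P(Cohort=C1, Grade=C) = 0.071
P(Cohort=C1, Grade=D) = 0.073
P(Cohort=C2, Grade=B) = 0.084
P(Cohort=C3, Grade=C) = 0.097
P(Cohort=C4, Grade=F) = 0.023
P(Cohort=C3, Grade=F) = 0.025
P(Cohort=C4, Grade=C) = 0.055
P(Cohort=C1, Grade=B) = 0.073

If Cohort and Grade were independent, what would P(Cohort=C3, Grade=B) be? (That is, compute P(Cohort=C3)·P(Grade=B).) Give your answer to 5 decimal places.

0.07292

P(Cohort=C3) = 0.050 + 0.097 + 0.064 + 0.025 = 0.236.
P(Grade=B) = 0.073 + 0.084 + 0.050 + 0.102 = 0.309.
Product: 0.236 × 0.309 = 0.07292.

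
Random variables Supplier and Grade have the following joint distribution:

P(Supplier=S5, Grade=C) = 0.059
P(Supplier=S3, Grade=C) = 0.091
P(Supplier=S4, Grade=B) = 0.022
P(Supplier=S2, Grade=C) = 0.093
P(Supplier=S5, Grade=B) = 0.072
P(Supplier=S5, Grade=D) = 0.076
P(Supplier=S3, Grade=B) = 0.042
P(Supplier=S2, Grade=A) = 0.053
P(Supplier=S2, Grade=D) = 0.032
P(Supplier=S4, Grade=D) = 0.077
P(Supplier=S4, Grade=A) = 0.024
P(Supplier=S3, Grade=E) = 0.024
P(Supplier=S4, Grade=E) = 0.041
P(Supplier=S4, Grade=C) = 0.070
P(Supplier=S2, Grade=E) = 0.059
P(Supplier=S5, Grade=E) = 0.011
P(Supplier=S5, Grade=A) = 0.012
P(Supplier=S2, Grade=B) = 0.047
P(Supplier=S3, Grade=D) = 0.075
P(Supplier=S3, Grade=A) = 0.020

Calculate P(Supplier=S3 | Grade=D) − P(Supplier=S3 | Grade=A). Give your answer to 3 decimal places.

P(Grade=D) = 0.032 + 0.075 + 0.077 + 0.076 = 0.260; P(Supplier=S3 | Grade=D) = 0.075/0.260 = 0.2885.
P(Grade=A) = 0.053 + 0.020 + 0.024 + 0.012 = 0.109; P(Supplier=S3 | Grade=A) = 0.020/0.109 = 0.1835.
Difference = 0.105.

0.105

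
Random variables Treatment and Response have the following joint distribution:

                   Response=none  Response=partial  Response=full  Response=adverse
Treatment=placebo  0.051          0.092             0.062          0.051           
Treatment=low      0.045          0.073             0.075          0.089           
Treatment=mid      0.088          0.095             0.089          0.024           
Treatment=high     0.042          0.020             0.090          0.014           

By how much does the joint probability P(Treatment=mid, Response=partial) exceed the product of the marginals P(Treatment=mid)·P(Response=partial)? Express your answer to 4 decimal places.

P(Treatment=mid) = 0.088 + 0.095 + 0.089 + 0.024 = 0.296.
P(Response=partial) = 0.092 + 0.073 + 0.095 + 0.020 = 0.280.
P(Treatment=mid, Response=partial) − P(Treatment=mid)P(Response=partial) = 0.095 − 0.296×0.280 = 0.0121.

0.0121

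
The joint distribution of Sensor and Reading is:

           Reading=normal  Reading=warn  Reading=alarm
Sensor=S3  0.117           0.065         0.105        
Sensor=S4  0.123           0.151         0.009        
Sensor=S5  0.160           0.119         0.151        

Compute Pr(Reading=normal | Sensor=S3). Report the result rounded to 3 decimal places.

0.408

P(Sensor=S3) = 0.117 + 0.065 + 0.105 = 0.287.
P(Reading=normal | Sensor=S3) = 0.117/0.287 = 0.408.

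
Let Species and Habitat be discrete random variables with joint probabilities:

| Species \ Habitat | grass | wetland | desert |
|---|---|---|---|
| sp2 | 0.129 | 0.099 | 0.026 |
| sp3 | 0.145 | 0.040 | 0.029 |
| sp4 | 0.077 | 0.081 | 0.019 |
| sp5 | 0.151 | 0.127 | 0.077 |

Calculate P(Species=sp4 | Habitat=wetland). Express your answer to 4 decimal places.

P(Habitat=wetland) = 0.099 + 0.040 + 0.081 + 0.127 = 0.347.
P(Species=sp4 | Habitat=wetland) = 0.081/0.347 = 0.2334.

0.2334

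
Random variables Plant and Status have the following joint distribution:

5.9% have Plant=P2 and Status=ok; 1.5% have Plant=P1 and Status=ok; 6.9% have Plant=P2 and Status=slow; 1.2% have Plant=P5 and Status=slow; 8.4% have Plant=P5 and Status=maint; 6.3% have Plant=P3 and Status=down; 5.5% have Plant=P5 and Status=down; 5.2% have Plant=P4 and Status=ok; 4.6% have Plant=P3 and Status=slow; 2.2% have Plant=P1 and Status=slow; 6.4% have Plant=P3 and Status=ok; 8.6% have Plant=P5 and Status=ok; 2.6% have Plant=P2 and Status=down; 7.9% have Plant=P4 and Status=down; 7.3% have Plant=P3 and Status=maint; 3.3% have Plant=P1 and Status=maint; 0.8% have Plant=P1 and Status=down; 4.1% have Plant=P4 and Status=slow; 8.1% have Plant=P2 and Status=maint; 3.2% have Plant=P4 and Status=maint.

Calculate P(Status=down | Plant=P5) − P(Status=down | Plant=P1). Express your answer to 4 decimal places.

0.1295

P(Plant=P5) = 0.086 + 0.012 + 0.055 + 0.084 = 0.237; P(Status=down | Plant=P5) = 0.055/0.237 = 0.23207.
P(Plant=P1) = 0.015 + 0.022 + 0.008 + 0.033 = 0.078; P(Status=down | Plant=P1) = 0.008/0.078 = 0.10256.
Difference = 0.1295.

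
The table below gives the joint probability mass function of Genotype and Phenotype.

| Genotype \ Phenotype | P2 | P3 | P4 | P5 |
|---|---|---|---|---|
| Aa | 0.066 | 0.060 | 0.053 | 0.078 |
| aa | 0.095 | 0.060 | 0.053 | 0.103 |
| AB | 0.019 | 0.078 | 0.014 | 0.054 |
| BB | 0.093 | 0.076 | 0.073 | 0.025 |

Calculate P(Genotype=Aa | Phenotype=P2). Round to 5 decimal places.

0.24176

P(Phenotype=P2) = 0.066 + 0.095 + 0.019 + 0.093 = 0.273.
P(Genotype=Aa | Phenotype=P2) = 0.066/0.273 = 0.24176.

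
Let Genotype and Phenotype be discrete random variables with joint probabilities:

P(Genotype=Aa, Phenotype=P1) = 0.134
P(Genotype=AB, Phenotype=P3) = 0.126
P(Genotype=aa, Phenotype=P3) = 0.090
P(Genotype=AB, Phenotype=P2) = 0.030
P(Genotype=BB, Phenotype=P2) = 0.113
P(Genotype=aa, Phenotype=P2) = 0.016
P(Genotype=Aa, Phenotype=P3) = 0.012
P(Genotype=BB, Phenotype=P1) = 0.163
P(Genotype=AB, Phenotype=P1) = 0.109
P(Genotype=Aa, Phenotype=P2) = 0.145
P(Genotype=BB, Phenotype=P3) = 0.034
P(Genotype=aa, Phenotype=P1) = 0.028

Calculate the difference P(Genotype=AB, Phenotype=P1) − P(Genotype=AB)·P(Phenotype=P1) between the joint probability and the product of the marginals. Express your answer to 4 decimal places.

-0.0060

P(Genotype=AB) = 0.109 + 0.030 + 0.126 = 0.265.
P(Phenotype=P1) = 0.134 + 0.028 + 0.109 + 0.163 = 0.434.
P(Genotype=AB, Phenotype=P1) − P(Genotype=AB)P(Phenotype=P1) = 0.109 − 0.265×0.434 = -0.0060.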